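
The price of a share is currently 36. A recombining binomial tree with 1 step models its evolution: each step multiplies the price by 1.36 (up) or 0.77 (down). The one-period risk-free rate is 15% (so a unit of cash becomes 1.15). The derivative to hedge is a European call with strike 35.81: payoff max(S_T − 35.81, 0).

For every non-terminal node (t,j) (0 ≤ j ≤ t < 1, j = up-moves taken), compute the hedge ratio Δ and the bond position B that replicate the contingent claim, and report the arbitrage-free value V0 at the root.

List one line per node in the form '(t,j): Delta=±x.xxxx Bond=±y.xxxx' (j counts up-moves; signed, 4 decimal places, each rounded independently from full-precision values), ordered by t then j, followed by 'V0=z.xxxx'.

Since d<R<u, set p* = (R−d)/(u−d) = 0.6441; price each node as the discounted p*-expectation of its children.
Payoff layer (t=1): V(1,0)=0.0000, V(1,1)=13.1500
  t=0,j=0: stock 36.0000 → up 48.9600 (V=13.1500), down 27.7200 (V=0.0000). Price 7.3648; hedge Δ=0.6191, bond B=-14.9234.
The time-0 hedge costs 7.3648, which is the no-arbitrage price.

(0,0): Delta=0.6191 Bond=-14.9234
V0=7.3648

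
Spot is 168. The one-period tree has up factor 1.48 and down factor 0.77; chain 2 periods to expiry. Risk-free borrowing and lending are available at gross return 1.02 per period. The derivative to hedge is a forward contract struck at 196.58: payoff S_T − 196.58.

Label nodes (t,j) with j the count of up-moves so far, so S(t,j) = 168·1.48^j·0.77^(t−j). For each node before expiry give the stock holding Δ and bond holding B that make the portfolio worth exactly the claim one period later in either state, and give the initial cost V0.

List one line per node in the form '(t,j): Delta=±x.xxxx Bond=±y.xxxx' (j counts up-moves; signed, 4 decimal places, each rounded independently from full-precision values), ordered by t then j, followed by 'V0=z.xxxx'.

Risk-neutral probability p* = (R−d)/(u−d) = (1.02−0.77)/(1.48−0.77) = 0.3521.
Terminal payoffs: V(2,0)=-96.9728, V(2,1)=-5.1272, V(2,2)=171.4072
Node (1,0) S=129.3600: V=(p*·-5.1272+(1−p*)·-96.9728)/1.02=-63.3655; Δ=(-5.1272−-96.9728)/(191.4528−99.6072)=1.0000; B=V−Δ·S=-192.7255
Node (1,1) S=248.6400: V=(p*·171.4072+(1−p*)·-5.1272)/1.02=55.9145; Δ=(171.4072−-5.1272)/(367.9872−191.4528)=1.0000; B=V−Δ·S=-192.7255
Node (0,0) S=168.0000: V=(p*·55.9145+(1−p*)·-63.3655)/1.02=-20.9466; Δ=(55.9145−-63.3655)/(248.6400−129.3600)=1.0000; B=V−Δ·S=-188.9466
Root portfolio cost Δ·168+B reproduces V0=-20.9466.

(0,0): Delta=1.0000 Bond=-188.9466
(1,0): Delta=1.0000 Bond=-192.7255
(1,1): Delta=1.0000 Bond=-192.7255
V0=-20.9466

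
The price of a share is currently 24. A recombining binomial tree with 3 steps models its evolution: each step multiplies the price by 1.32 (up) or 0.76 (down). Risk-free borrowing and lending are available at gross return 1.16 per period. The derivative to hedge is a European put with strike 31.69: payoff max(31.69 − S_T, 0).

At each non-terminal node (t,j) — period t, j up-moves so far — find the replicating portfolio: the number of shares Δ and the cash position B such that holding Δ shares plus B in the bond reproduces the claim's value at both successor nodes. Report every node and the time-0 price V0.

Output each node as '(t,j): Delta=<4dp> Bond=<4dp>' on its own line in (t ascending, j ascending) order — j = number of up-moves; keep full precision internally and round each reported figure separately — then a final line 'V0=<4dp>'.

(0,0): Delta=-0.3373 Bond=9.9116
(1,0): Delta=-0.9945 Bond=23.4850
(1,1): Delta=-0.1859 Bond=6.7025
(2,0): Delta=-1.0000 Bond=27.3190
(2,1): Delta=-0.9932 Bond=27.2121
(2,2): Delta=0.0000 Bond=0.0000
V0=1.8169

No-arbitrage ⇒ martingale measure with p* = (R−d)/(u−d) = 0.7143.
Payoff layer (t=3): V(3,0)=21.1546, V(3,1)=13.3916, V(3,2)=0.0000, V(3,3)=0.0000
  t=2,j=0: stock 13.8624 → up 18.2984 (V=13.3916), down 10.5354 (V=21.1546). Price 13.4566; hedge Δ=-1.0000, bond B=27.3190.
  t=2,j=1: stock 24.0768 → up 31.7814 (V=0.0000), down 18.2984 (V=13.3916). Price 3.2984; hedge Δ=-0.9932, bond B=27.2121.
  t=2,j=2: stock 41.8176 → up 55.1992 (V=0.0000), down 31.7814 (V=0.0000). Price 0.0000; hedge Δ=0.0000, bond B=0.0000.
  t=1,j=0: stock 18.2400 → up 24.0768 (V=3.2984), down 13.8624 (V=13.4566). Price 5.3455; hedge Δ=-0.9945, bond B=23.4850.
  t=1,j=1: stock 31.6800 → up 41.8176 (V=0.0000), down 24.0768 (V=3.2984). Price 0.8124; hedge Δ=-0.1859, bond B=6.7025.
  t=0,j=0: stock 24.0000 → up 31.6800 (V=0.8124), down 18.2400 (V=5.3455). Price 1.8169; hedge Δ=-0.3373, bond B=9.9116.
Check: Δ(0,0)·S0 + B(0,0) = 1.8169 = V0.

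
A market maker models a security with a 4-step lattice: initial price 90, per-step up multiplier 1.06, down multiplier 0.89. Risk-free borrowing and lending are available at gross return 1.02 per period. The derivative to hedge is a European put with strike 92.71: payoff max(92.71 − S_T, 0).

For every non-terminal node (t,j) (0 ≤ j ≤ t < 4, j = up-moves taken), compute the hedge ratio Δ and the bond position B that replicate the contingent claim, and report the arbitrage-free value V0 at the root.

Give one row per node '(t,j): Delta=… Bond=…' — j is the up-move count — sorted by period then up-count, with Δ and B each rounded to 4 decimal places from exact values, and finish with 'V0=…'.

(0,0): Delta=-0.4297 Bond=41.9775
(1,0): Delta=-0.8889 Bond=79.6012
(1,1): Delta=-0.3111 Bond=31.4989
(2,0): Delta=-1.0000 Bond=89.1100
(2,1): Delta=-0.8603 Bond=78.7574
(2,2): Delta=-0.1692 Bond=17.7816
(3,0): Delta=-1.0000 Bond=90.8922
(3,1): Delta=-1.0000 Bond=90.8922
(3,2): Delta=-0.8242 Bond=77.0834
(3,3): Delta=0.0000 Bond=0.0000
V0=3.3026

Under the risk-neutral measure, an up-move has probability p* = (R−d)/(u−d) = 0.7647 and values discount at R = 1.02.
Terminal payoffs: V(4,0)=36.2420, V(4,1)=25.4560, V(4,2)=12.6097, V(4,3)=0.0000, V(4,4)=0.0000
(3,0): S=63.4472. Δ = (V_up−V_dn)/(S_up−S_dn) = (25.4560−36.2420)/(67.2540−56.4680) = -1.0000. V = [p*·25.4560 + (1−p*)·36.2420]/1.02 = 27.4449. B = V − Δ·S = 90.8922.
(3,1): S=75.5663. Δ = (V_up−V_dn)/(S_up−S_dn) = (12.6097−25.4560)/(80.1003−67.2540) = -1.0000. V = [p*·12.6097 + (1−p*)·25.4560]/1.02 = 15.3258. B = V − Δ·S = 90.8922.
(3,2): S=90.0004. Δ = (V_up−V_dn)/(S_up−S_dn) = (0.0000−12.6097)/(95.4004−80.1003) = -0.8242. V = [p*·0.0000 + (1−p*)·12.6097]/1.02 = 2.9088. B = V − Δ·S = 77.0834.
(3,3): S=107.1914. Δ = (V_up−V_dn)/(S_up−S_dn) = (0.0000−0.0000)/(113.6229−95.4004) = 0.0000. V = [p*·0.0000 + (1−p*)·0.0000]/1.02 = 0.0000. B = V − Δ·S = 0.0000.
(2,0): S=71.2890. Δ = (V_up−V_dn)/(S_up−S_dn) = (15.3258−27.4449)/(75.5663−63.4472) = -1.0000. V = [p*·15.3258 + (1−p*)·27.4449]/1.02 = 17.8210. B = V − Δ·S = 89.1100.
(2,1): S=84.9060. Δ = (V_up−V_dn)/(S_up−S_dn) = (2.9088−15.3258)/(90.0004−75.5663) = -0.8603. V = [p*·2.9088 + (1−p*)·15.3258]/1.02 = 5.7161. B = V − Δ·S = 78.7574.
(2,2): S=101.1240. Δ = (V_up−V_dn)/(S_up−S_dn) = (0.0000−2.9088)/(107.1914−90.0004) = -0.1692. V = [p*·0.0000 + (1−p*)·2.9088]/1.02 = 0.6710. B = V − Δ·S = 17.7816.
(1,0): S=80.1000. Δ = (V_up−V_dn)/(S_up−S_dn) = (5.7161−17.8210)/(84.9060−71.2890) = -0.8889. V = [p*·5.7161 + (1−p*)·17.8210]/1.02 = 8.3964. B = V − Δ·S = 79.6012.
(1,1): S=95.4000. Δ = (V_up−V_dn)/(S_up−S_dn) = (0.6710−5.7161)/(101.1240−84.9060) = -0.3111. V = [p*·0.6710 + (1−p*)·5.7161]/1.02 = 1.8217. B = V − Δ·S = 31.4989.
(0,0): S=90.0000. Δ = (V_up−V_dn)/(S_up−S_dn) = (1.8217−8.3964)/(95.4000−80.1000) = -0.4297. V = [p*·1.8217 + (1−p*)·8.3964]/1.02 = 3.3026. B = V − Δ·S = 41.9775.
Root portfolio cost Δ·90+B reproduces V0=3.3026.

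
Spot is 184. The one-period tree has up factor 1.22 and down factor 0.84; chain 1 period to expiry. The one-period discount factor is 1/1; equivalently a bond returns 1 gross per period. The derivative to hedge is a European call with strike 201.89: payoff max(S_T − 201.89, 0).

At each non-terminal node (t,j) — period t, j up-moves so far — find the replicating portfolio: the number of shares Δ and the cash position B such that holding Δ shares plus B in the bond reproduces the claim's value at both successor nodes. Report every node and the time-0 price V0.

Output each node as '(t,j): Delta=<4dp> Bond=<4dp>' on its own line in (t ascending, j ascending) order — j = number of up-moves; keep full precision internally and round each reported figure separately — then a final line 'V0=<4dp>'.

Since d<R<u, set p* = (R−d)/(u−d) = 0.4211; price each node as the discounted p*-expectation of its children.
Payoff layer (t=1): V(1,0)=0.0000, V(1,1)=22.5900
  t=0,j=0: stock 184.0000 → up 224.4800 (V=22.5900), down 154.5600 (V=0.0000). Price 9.5116; hedge Δ=0.3231, bond B=-49.9358.
Self-financing check: at every node Δ·S+B equals the discounted successor values.

(0,0): Delta=0.3231 Bond=-49.9358
V0=9.5116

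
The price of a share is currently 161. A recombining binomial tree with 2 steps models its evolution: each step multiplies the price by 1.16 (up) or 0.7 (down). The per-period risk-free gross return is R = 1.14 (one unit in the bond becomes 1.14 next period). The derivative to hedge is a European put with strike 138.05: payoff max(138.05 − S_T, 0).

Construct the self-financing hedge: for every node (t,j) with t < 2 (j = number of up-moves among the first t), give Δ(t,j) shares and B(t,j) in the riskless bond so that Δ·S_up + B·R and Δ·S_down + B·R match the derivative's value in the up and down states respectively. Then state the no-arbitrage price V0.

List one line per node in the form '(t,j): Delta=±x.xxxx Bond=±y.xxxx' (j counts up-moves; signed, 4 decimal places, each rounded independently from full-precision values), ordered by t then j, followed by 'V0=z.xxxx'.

(0,0): Delta=-0.1096 Bond=18.2009
(1,0): Delta=-1.0000 Bond=121.0965
(1,1): Delta=-0.0852 Bond=16.1878
V0=0.5544

Risk-neutral probability p* = (R−d)/(u−d) = (1.14−0.7)/(1.16−0.7) = 0.9565.
Terminal payoffs: V(2,0)=59.1600, V(2,1)=7.3180, V(2,2)=0.0000
Node (1,0) S=112.7000: V=(p*·7.3180+(1−p*)·59.1600)/1.14=8.3965; Δ=(7.3180−59.1600)/(130.7320−78.8900)=-1.0000; B=V−Δ·S=121.0965
Node (1,1) S=186.7600: V=(p*·0.0000+(1−p*)·7.3180)/1.14=0.2791; Δ=(0.0000−7.3180)/(216.6416−130.7320)=-0.0852; B=V−Δ·S=16.1878
Node (0,0) S=161.0000: V=(p*·0.2791+(1−p*)·8.3965)/1.14=0.5544; Δ=(0.2791−8.3965)/(186.7600−112.7000)=-0.1096; B=V−Δ·S=18.2009
Root portfolio cost Δ·161+B reproduces V0=0.5544.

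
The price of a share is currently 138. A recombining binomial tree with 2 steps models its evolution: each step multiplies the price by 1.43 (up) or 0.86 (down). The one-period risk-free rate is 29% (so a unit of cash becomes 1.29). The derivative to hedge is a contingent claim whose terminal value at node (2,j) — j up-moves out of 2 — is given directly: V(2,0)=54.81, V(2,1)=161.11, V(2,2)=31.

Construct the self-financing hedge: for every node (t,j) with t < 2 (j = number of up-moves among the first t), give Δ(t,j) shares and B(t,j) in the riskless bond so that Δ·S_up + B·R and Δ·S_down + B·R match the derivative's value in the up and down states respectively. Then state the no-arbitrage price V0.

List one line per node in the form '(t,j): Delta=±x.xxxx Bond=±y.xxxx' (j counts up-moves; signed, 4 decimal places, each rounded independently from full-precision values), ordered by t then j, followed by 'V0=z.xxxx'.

(0,0): Delta=-0.7100 Bond=146.4454
(1,0): Delta=1.5714 Bond=-81.8391
(1,1): Delta=-1.1567 Bond=277.0669
V0=48.4658

Under the risk-neutral measure, an up-move has probability p* = (R−d)/(u−d) = 0.7544 and values discount at R = 1.29.
Payoff layer (t=2): V(2,0)=54.8100, V(2,1)=161.1100, V(2,2)=31.0000
  t=1,j=0: stock 118.6800 → up 169.7124 (V=161.1100), down 102.0648 (V=54.8100). Price 104.6521; hedge Δ=1.5714, bond B=-81.8391.
  t=1,j=1: stock 197.3400 → up 282.1962 (V=31.0000), down 169.7124 (V=161.1100). Price 48.8038; hedge Δ=-1.1567, bond B=277.0669.
  t=0,j=0: stock 138.0000 → up 197.3400 (V=48.8038), down 118.6800 (V=104.6521). Price 48.4658; hedge Δ=-0.7100, bond B=146.4454.
Self-financing check: at every node Δ·S+B equals the discounted successor values.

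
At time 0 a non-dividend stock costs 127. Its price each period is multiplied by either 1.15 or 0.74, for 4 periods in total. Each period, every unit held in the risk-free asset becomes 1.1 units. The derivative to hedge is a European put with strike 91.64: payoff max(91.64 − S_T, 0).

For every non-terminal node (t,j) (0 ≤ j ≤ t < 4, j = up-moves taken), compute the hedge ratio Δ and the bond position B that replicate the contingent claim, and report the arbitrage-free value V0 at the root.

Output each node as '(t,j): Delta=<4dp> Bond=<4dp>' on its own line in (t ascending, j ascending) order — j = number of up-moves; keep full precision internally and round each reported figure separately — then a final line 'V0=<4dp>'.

Risk-neutral probability p* = (R−d)/(u−d) = (1.1−0.74)/(1.15−0.74) = 0.8780.
At expiry t=4: V(4,0)=53.5570, V(4,1)=32.4570, V(4,2)=0.0000, V(4,3)=0.0000, V(4,4)=0.0000
  t=3,j=0: stock 51.4634 → up 59.1830 (V=32.4570), down 38.0830 (V=53.5570). Price 31.8456; hedge Δ=-1.0000, bond B=83.3091.
  t=3,j=1: stock 79.9770 → up 91.9735 (V=0.0000), down 59.1830 (V=32.4570). Price 3.5983; hedge Δ=-0.9898, bond B=82.7618.
  t=3,j=2: stock 124.2885 → up 142.9318 (V=0.0000), down 91.9735 (V=0.0000). Price 0.0000; hedge Δ=0.0000, bond B=0.0000.
  t=3,j=3: stock 193.1511 → up 222.1238 (V=0.0000), down 142.9318 (V=0.0000). Price 0.0000; hedge Δ=0.0000, bond B=0.0000.
  t=2,j=0: stock 69.5452 → up 79.9770 (V=3.5983), down 51.4634 (V=31.8456). Price 6.4028; hedge Δ=-0.9907, bond B=75.2987.
  t=2,j=1: stock 108.0770 → up 124.2885 (V=0.0000), down 79.9770 (V=3.5983). Price 0.3989; hedge Δ=-0.0812, bond B=9.1754.
  t=2,j=2: stock 167.9575 → up 193.1511 (V=0.0000), down 124.2885 (V=0.0000). Price 0.0000; hedge Δ=0.0000, bond B=0.0000.
  t=1,j=0: stock 93.9800 → up 108.0770 (V=0.3989), down 69.5452 (V=6.4028). Price 1.0283; hedge Δ=-0.1558, bond B=15.6720.
  t=1,j=1: stock 146.0500 → up 167.9575 (V=0.0000), down 108.0770 (V=0.3989). Price 0.0442; hedge Δ=-0.0067, bond B=1.0172.
  t=0,j=0: stock 127.0000 → up 146.0500 (V=0.0442), down 93.9800 (V=1.0283). Price 0.1493; hedge Δ=-0.0189, bond B=2.5494.
Root portfolio cost Δ·127+B reproduces V0=0.1493.

(0,0): Delta=-0.0189 Bond=2.5494
(1,0): Delta=-0.1558 Bond=15.6720
(1,1): Delta=-0.0067 Bond=1.0172
(2,0): Delta=-0.9907 Bond=75.2987
(2,1): Delta=-0.0812 Bond=9.1754
(2,2): Delta=0.0000 Bond=0.0000
(3,0): Delta=-1.0000 Bond=83.3091
(3,1): Delta=-0.9898 Bond=82.7618
(3,2): Delta=0.0000 Bond=0.0000
(3,3): Delta=0.0000 Bond=0.0000
V0=0.1493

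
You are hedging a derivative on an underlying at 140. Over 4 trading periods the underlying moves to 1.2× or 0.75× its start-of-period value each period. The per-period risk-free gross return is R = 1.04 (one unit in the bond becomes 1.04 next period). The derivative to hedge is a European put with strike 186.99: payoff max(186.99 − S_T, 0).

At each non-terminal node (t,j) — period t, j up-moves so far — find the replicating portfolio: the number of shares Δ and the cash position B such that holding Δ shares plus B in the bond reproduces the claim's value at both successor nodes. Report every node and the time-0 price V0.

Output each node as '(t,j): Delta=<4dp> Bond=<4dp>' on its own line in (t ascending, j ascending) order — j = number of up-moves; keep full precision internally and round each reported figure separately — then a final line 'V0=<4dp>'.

No-arbitrage ⇒ martingale measure with p* = (R−d)/(u−d) = 0.6444.
Terminal payoffs: V(4,0)=142.6931, V(4,1)=116.1150, V(4,2)=73.5900, V(4,3)=5.5500, V(4,4)=0.0000
  t=3,j=0: stock 59.0625 → up 70.8750 (V=116.1150), down 44.2969 (V=142.6931). Price 120.7356; hedge Δ=-1.0000, bond B=179.7981.
  t=3,j=1: stock 94.5000 → up 113.4000 (V=73.5900), down 70.8750 (V=116.1150). Price 85.2981; hedge Δ=-1.0000, bond B=179.7981.
  t=3,j=2: stock 151.2000 → up 181.4400 (V=5.5500), down 113.4000 (V=73.5900). Price 28.5981; hedge Δ=-1.0000, bond B=179.7981.
  t=3,j=3: stock 241.9200 → up 290.3040 (V=0.0000), down 181.4400 (V=5.5500). Price 1.8974; hedge Δ=-0.0510, bond B=14.2308.
  t=2,j=0: stock 78.7500 → up 94.5000 (V=85.2981), down 59.0625 (V=120.7356). Price 94.1328; hedge Δ=-1.0000, bond B=172.8828.
  t=2,j=1: stock 126.0000 → up 151.2000 (V=28.5981), down 94.5000 (V=85.2981). Price 46.8828; hedge Δ=-1.0000, bond B=172.8828.
  t=2,j=2: stock 201.6000 → up 241.9200 (V=1.8974), down 151.2000 (V=28.5981). Price 10.9529; hedge Δ=-0.2943, bond B=70.2876.
  t=1,j=0: stock 105.0000 → up 126.0000 (V=46.8828), down 78.7500 (V=94.1328). Price 61.2334; hedge Δ=-1.0000, bond B=166.2334.
  t=1,j=1: stock 168.0000 → up 201.6000 (V=10.9529), down 126.0000 (V=46.8828). Price 22.8153; hedge Δ=-0.4753, bond B=102.6595.
  t=0,j=0: stock 140.0000 → up 168.0000 (V=22.8153), down 105.0000 (V=61.2334). Price 35.0722; hedge Δ=-0.6098, bond B=120.4458.
Each (Δ,B) replicates both successor values, so the strategy is self-financing and V0 is arbitrage-free.

(0,0): Delta=-0.6098 Bond=120.4458
(1,0): Delta=-1.0000 Bond=166.2334
(1,1): Delta=-0.4753 Bond=102.6595
(2,0): Delta=-1.0000 Bond=172.8828
(2,1): Delta=-1.0000 Bond=172.8828
(2,2): Delta=-0.2943 Bond=70.2876
(3,0): Delta=-1.0000 Bond=179.7981
(3,1): Delta=-1.0000 Bond=179.7981
(3,2): Delta=-1.0000 Bond=179.7981
(3,3): Delta=-0.0510 Bond=14.2308
V0=35.0722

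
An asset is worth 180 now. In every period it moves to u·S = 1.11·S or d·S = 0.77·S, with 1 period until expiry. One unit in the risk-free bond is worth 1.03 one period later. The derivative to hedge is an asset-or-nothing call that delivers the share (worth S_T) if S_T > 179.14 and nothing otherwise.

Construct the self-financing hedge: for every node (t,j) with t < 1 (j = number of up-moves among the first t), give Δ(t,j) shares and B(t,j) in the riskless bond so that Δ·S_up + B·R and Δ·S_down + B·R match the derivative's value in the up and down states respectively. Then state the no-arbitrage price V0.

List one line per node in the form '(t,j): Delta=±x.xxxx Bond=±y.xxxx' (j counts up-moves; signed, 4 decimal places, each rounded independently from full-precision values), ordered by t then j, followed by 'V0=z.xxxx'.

(0,0): Delta=3.2647 Bond=-439.3090
V0=148.3381

Risk-neutral probability p* = (R−d)/(u−d) = (1.03−0.77)/(1.11−0.77) = 0.7647.
Terminal payoffs: V(1,0)=0.0000, V(1,1)=199.8000
(0,0): S=180.0000. Δ = (V_up−V_dn)/(S_up−S_dn) = (199.8000−0.0000)/(199.8000−138.6000) = 3.2647. V = [p*·199.8000 + (1−p*)·0.0000]/1.03 = 148.3381. B = V − Δ·S = -439.3090.
Check: Δ(0,0)·S0 + B(0,0) = 148.3381 = V0.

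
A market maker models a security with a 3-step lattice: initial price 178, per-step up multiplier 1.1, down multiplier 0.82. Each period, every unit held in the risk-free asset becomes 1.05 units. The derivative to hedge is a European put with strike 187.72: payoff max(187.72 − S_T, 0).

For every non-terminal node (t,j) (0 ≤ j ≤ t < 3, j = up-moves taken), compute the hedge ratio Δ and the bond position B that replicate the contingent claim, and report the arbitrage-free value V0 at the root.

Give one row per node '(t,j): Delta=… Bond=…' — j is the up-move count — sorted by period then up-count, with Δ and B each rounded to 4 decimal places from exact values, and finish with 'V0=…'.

No-arbitrage ⇒ martingale measure with p* = (R−d)/(u−d) = 0.8214.
Payoff layer (t=3): V(3,0)=89.5765, V(3,1)=56.0641, V(3,2)=11.1084, V(3,3)=0.0000
  t=2,j=0: stock 119.6872 → up 131.6559 (V=56.0641), down 98.1435 (V=89.5765). Price 59.0938; hedge Δ=-1.0000, bond B=178.7810.
  t=2,j=1: stock 160.5560 → up 176.6116 (V=11.1084), down 131.6559 (V=56.0641). Price 18.2250; hedge Δ=-1.0000, bond B=178.7810.
  t=2,j=2: stock 215.3800 → up 236.9180 (V=0.0000), down 176.6116 (V=11.1084). Price 1.8892; hedge Δ=-0.1842, bond B=41.5620.
  t=1,j=0: stock 145.9600 → up 160.5560 (V=18.2250), down 119.6872 (V=59.0938). Price 24.3076; hedge Δ=-1.0000, bond B=170.2676.
  t=1,j=1: stock 195.8000 → up 215.3800 (V=1.8892), down 160.5560 (V=18.2250). Price 4.5774; hedge Δ=-0.2980, bond B=62.9194.
  t=0,j=0: stock 178.0000 → up 195.8000 (V=4.5774), down 145.9600 (V=24.3076). Price 7.7149; hedge Δ=-0.3959, bond B=78.1798.
The time-0 hedge costs 7.7149, which is the no-arbitrage price.

(0,0): Delta=-0.3959 Bond=78.1798
(1,0): Delta=-1.0000 Bond=170.2676
(1,1): Delta=-0.2980 Bond=62.9194
(2,0): Delta=-1.0000 Bond=178.7810
(2,1): Delta=-1.0000 Bond=178.7810
(2,2): Delta=-0.1842 Bond=41.5620
V0=7.7149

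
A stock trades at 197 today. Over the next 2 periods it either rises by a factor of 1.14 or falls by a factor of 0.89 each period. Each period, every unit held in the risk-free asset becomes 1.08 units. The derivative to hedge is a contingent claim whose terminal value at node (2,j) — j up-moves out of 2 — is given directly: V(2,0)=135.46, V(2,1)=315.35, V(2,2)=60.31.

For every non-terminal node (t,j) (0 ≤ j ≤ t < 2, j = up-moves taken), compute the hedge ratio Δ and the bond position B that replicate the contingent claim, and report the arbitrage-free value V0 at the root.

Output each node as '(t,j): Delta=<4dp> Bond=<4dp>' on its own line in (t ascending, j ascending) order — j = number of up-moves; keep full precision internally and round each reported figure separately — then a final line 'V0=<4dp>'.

Since d<R<u, set p* = (R−d)/(u−d) = 0.7600; price each node as the discounted p*-expectation of its children.
At expiry t=2: V(2,0)=135.4600, V(2,1)=315.3500, V(2,2)=60.3100
(1,0): S=175.3300. Δ = (V_up−V_dn)/(S_up−S_dn) = (315.3500−135.4600)/(199.8762−156.0437) = 4.1040. V = [p*·315.3500 + (1−p*)·135.4600]/1.08 = 252.0152. B = V − Δ·S = -467.5448.
(1,1): S=224.5800. Δ = (V_up−V_dn)/(S_up−S_dn) = (60.3100−315.3500)/(256.0212−199.8762) = -4.5425. V = [p*·60.3100 + (1−p*)·315.3500]/1.08 = 112.5181. B = V − Δ·S = 1132.6781.
(0,0): S=197.0000. Δ = (V_up−V_dn)/(S_up−S_dn) = (112.5181−252.0152)/(224.5800−175.3300) = -2.8324. V = [p*·112.5181 + (1−p*)·252.0152]/1.08 = 135.1828. B = V − Δ·S = 693.1710.
The time-0 hedge costs 135.1828, which is the no-arbitrage price.

(0,0): Delta=-2.8324 Bond=693.1710
(1,0): Delta=4.1040 Bond=-467.5448
(1,1): Delta=-4.5425 Bond=1132.6781
V0=135.1828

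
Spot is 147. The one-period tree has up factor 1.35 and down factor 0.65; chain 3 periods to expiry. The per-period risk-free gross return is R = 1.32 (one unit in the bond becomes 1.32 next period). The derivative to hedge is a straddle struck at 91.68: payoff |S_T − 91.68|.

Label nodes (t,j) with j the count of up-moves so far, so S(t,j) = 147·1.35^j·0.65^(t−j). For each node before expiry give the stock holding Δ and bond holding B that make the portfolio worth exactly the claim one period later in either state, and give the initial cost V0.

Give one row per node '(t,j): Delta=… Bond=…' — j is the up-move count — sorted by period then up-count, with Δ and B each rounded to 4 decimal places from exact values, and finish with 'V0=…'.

(0,0): Delta=0.9919 Bond=-38.6370
(1,0): Delta=0.7879 Bond=-31.5063
(1,1): Delta=0.9963 Bond=-51.8738
(2,0): Delta=-1.0000 Bond=69.4545
(2,1): Delta=0.8265 Bond=-46.5604
(2,2): Delta=1.0000 Bond=-69.4545
V0=107.1780

Since d<R<u, set p* = (R−d)/(u−d) = 0.9571; price each node as the discounted p*-expectation of its children.
Terminal payoffs: V(3,0)=51.3101, V(3,1)=7.8349, V(3,2)=82.4599, V(3,3)=269.9951
Node (2,0) S=62.1075: V=(p*·7.8349+(1−p*)·51.3101)/1.32=7.3470; Δ=(7.8349−51.3101)/(83.8451−40.3699)=-1.0000; B=V−Δ·S=69.4545
Node (2,1) S=128.9925: V=(p*·82.4599+(1−p*)·7.8349)/1.32=60.0467; Δ=(82.4599−7.8349)/(174.1399−83.8451)=0.8265; B=V−Δ·S=-46.5604
Node (2,2) S=267.9075: V=(p*·269.9951+(1−p*)·82.4599)/1.32=198.4530; Δ=(269.9951−82.4599)/(361.6751−174.1399)=1.0000; B=V−Δ·S=-69.4545
Node (1,0) S=95.5500: V=(p*·60.0467+(1−p*)·7.3470)/1.32=43.7789; Δ=(60.0467−7.3470)/(128.9925−62.1075)=0.7879; B=V−Δ·S=-31.5063
Node (1,1) S=198.4500: V=(p*·198.4530+(1−p*)·60.0467)/1.32=145.8494; Δ=(198.4530−60.0467)/(267.9075−128.9925)=0.9963; B=V−Δ·S=-51.8738
Node (0,0) S=147.0000: V=(p*·145.8494+(1−p*)·43.7789)/1.32=107.1780; Δ=(145.8494−43.7789)/(198.4500−95.5500)=0.9919; B=V−Δ·S=-38.6370
Root portfolio cost Δ·147+B reproduces V0=107.1780.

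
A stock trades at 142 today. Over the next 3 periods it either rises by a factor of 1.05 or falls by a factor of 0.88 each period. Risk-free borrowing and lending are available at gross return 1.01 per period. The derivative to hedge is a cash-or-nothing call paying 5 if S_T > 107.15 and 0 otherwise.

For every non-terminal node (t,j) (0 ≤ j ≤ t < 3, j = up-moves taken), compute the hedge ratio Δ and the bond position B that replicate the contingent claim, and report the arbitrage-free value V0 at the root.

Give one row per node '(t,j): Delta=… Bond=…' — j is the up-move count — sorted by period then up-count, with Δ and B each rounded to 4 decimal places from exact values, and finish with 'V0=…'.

(0,0): Delta=0.0112 Bond=3.1935
(1,0): Delta=0.0548 Bond=-2.2218
(1,1): Delta=0.0000 Bond=4.9015
(2,0): Delta=0.2675 Bond=-25.6261
(2,1): Delta=0.0000 Bond=4.9505
(2,2): Delta=0.0000 Bond=4.9505
V0=4.7897

No-arbitrage ⇒ martingale measure with p* = (R−d)/(u−d) = 0.7647.
Terminal values V(3,·): V(3,0)=0.0000, V(3,1)=5.0000, V(3,2)=5.0000, V(3,3)=5.0000
  t=2,j=0: stock 109.9648 → up 115.4630 (V=5.0000), down 96.7690 (V=0.0000). Price 3.7857; hedge Δ=0.2675, bond B=-25.6261.
  t=2,j=1: stock 131.2080 → up 137.7684 (V=5.0000), down 115.4630 (V=5.0000). Price 4.9505; hedge Δ=0.0000, bond B=4.9505.
  t=2,j=2: stock 156.5550 → up 164.3828 (V=5.0000), down 137.7684 (V=5.0000). Price 4.9505; hedge Δ=0.0000, bond B=4.9505.
  t=1,j=0: stock 124.9600 → up 131.2080 (V=4.9505), down 109.9648 (V=3.7857). Price 4.6301; hedge Δ=0.0548, bond B=-2.2218.
  t=1,j=1: stock 149.1000 → up 156.5550 (V=4.9505), down 131.2080 (V=4.9505). Price 4.9015; hedge Δ=0.0000, bond B=4.9015.
  t=0,j=0: stock 142.0000 → up 149.1000 (V=4.9015), down 124.9600 (V=4.6301). Price 4.7897; hedge Δ=0.0112, bond B=3.1935.
Each (Δ,B) replicates both successor values, so the strategy is self-financing and V0 is arbitrage-free.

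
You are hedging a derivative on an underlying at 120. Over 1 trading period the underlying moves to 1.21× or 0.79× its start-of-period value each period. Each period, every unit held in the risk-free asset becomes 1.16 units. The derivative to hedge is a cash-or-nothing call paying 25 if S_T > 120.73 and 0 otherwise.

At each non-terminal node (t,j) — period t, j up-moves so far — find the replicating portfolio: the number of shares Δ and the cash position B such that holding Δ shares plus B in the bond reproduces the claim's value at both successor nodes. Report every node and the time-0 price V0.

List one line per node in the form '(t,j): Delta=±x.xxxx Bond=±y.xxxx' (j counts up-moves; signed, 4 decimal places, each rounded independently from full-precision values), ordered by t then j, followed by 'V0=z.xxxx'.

Since d<R<u, set p* = (R−d)/(u−d) = 0.8810; price each node as the discounted p*-expectation of its children.
At expiry t=1: V(1,0)=0.0000, V(1,1)=25.0000
  t=0,j=0: stock 120.0000 → up 145.2000 (V=25.0000), down 94.8000 (V=0.0000). Price 18.9860; hedge Δ=0.4960, bond B=-40.5378.
The time-0 hedge costs 18.9860, which is the no-arbitrage price.

(0,0): Delta=0.4960 Bond=-40.5378
V0=18.9860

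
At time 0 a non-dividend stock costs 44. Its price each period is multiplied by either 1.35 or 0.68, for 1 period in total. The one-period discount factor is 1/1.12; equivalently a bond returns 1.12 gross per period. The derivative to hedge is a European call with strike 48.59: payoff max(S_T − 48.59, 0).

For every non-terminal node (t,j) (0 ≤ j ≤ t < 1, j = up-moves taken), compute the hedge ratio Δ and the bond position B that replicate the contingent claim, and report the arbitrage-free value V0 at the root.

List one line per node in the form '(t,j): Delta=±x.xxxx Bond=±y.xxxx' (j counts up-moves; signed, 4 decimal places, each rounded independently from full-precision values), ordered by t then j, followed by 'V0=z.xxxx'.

Under the risk-neutral measure, an up-move has probability p* = (R−d)/(u−d) = 0.6567 and values discount at R = 1.12.
At expiry t=1: V(1,0)=0.0000, V(1,1)=10.8100
  t=0,j=0: stock 44.0000 → up 59.4000 (V=10.8100), down 29.9200 (V=0.0000). Price 6.3385; hedge Δ=0.3667, bond B=-9.7958.
Root portfolio cost Δ·44+B reproduces V0=6.3385.

(0,0): Delta=0.3667 Bond=-9.7958
V0=6.3385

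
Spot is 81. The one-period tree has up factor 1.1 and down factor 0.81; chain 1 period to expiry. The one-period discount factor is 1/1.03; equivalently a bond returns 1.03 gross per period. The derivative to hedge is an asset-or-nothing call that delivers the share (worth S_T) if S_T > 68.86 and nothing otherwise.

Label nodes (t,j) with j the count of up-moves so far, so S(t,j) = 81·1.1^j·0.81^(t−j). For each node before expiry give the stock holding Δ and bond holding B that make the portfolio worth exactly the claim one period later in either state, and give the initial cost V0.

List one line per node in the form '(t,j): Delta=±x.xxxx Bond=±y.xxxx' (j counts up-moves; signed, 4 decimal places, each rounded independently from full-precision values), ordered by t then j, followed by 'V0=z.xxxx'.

(0,0): Delta=3.7931 Bond=-241.6170
V0=65.6244

Under the risk-neutral measure, an up-move has probability p* = (R−d)/(u−d) = 0.7586 and values discount at R = 1.03.
Payoff layer (t=1): V(1,0)=0.0000, V(1,1)=89.1000
  t=0,j=0: stock 81.0000 → up 89.1000 (V=89.1000), down 65.6100 (V=0.0000). Price 65.6244; hedge Δ=3.7931, bond B=-241.6170.
The time-0 hedge costs 65.6244, which is the no-arbitrage price.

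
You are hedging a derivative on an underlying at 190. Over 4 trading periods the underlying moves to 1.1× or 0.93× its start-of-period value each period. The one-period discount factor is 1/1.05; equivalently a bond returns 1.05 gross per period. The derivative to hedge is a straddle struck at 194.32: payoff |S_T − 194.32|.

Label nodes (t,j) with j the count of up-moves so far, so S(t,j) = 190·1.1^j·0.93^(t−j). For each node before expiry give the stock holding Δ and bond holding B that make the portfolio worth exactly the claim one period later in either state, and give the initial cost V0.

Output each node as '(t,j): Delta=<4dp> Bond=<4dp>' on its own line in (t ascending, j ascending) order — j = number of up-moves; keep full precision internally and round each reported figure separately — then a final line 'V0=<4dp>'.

(0,0): Delta=0.7078 Bond=-100.6152
(1,0): Delta=0.2071 Bond=-17.1597
(1,1): Delta=0.8842 Bond=-142.5152
(2,0): Delta=-0.7824 Bond=144.5871
(2,1): Delta=0.5556 Bond=-85.7697
(2,2): Delta=1.0000 Bond=-176.2540
(3,0): Delta=-1.0000 Bond=185.0667
(3,1): Delta=-0.7058 Bond=137.9622
(3,2): Delta=1.0000 Bond=-185.0667
(3,3): Delta=1.0000 Bond=-185.0667
V0=33.8731

The replicating-portfolio and risk-neutral prices coincide; use p* = (1.05−0.93)/(1.1−0.93) = 0.7059 for the latter.
At expiry t=4: V(4,0)=52.1901, V(4,1)=26.2094, V(4,2)=4.5205, V(4,3)=40.8677, V(4,4)=83.8590
  t=3,j=0: stock 152.8278 → up 168.1106 (V=26.2094), down 142.1299 (V=52.1901). Price 32.2388; hedge Δ=-1.0000, bond B=185.0667.
  t=3,j=1: stock 180.7641 → up 198.8405 (V=4.5205), down 168.1106 (V=26.2094). Price 10.3806; hedge Δ=-0.7058, bond B=137.9622.
  t=3,j=2: stock 213.8070 → up 235.1877 (V=40.8677), down 198.8405 (V=4.5205). Price 28.7403; hedge Δ=1.0000, bond B=-185.0667.
  t=3,j=3: stock 252.8900 → up 278.1790 (V=83.8590), down 235.1877 (V=40.8677). Price 67.8233; hedge Δ=1.0000, bond B=-185.0667.
  t=2,j=0: stock 164.3310 → up 180.7641 (V=10.3806), down 152.8278 (V=32.2388). Price 16.0090; hedge Δ=-0.7824, bond B=144.5871.
  t=2,j=1: stock 194.3700 → up 213.8070 (V=28.7403), down 180.7641 (V=10.3806). Price 22.2290; hedge Δ=0.5556, bond B=-85.7697.
  t=2,j=2: stock 229.9000 → up 252.8900 (V=67.8233), down 213.8070 (V=28.7403). Price 53.6460; hedge Δ=1.0000, bond B=-176.2540.
  t=1,j=0: stock 176.7000 → up 194.3700 (V=22.2290), down 164.3310 (V=16.0090). Price 19.4282; hedge Δ=0.2071, bond B=-17.1597.
  t=1,j=1: stock 209.0000 → up 229.9000 (V=53.6460), down 194.3700 (V=22.2290). Price 42.2912; hedge Δ=0.8842, bond B=-142.5152.
  t=0,j=0: stock 190.0000 → up 209.0000 (V=42.2912), down 176.7000 (V=19.4282). Price 33.8731; hedge Δ=0.7078, bond B=-100.6152.
Self-financing check: at every node Δ·S+B equals the discounted successor values.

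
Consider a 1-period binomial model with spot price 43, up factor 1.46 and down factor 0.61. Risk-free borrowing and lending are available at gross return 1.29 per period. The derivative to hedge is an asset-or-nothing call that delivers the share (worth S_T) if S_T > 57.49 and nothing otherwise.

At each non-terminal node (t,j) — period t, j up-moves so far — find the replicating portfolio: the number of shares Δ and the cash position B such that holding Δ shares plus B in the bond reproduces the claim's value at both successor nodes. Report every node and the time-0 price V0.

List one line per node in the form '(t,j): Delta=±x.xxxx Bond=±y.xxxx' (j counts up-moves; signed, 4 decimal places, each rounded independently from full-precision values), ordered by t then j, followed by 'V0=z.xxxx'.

(0,0): Delta=1.7176 Bond=-34.9255
V0=38.9333

Under the risk-neutral measure, an up-move has probability p* = (R−d)/(u−d) = 0.8000 and values discount at R = 1.29.
Terminal payoffs: V(1,0)=0.0000, V(1,1)=62.7800
(0,0): S=43.0000. Δ = (V_up−V_dn)/(S_up−S_dn) = (62.7800−0.0000)/(62.7800−26.2300) = 1.7176. V = [p*·62.7800 + (1−p*)·0.0000]/1.29 = 38.9333. B = V − Δ·S = -34.9255.
Check: Δ(0,0)·S0 + B(0,0) = 38.9333 = V0.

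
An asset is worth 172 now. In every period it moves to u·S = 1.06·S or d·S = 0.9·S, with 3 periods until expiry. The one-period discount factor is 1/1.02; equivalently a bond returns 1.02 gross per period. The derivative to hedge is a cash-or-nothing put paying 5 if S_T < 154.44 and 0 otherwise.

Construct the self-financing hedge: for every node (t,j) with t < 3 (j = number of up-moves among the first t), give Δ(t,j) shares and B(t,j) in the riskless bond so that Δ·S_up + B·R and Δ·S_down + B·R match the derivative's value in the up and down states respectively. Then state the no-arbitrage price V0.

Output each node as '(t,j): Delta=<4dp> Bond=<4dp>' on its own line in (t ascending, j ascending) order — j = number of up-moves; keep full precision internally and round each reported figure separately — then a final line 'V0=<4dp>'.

No-arbitrage ⇒ martingale measure with p* = (R−d)/(u−d) = 0.7500.
Payoff layer (t=3): V(3,0)=5.0000, V(3,1)=5.0000, V(3,2)=0.0000, V(3,3)=0.0000
(2,0): S=139.3200. Δ = (V_up−V_dn)/(S_up−S_dn) = (5.0000−5.0000)/(147.6792−125.3880) = 0.0000. V = [p*·5.0000 + (1−p*)·5.0000]/1.02 = 4.9020. B = V − Δ·S = 4.9020.
(2,1): S=164.0880. Δ = (V_up−V_dn)/(S_up−S_dn) = (0.0000−5.0000)/(173.9333−147.6792) = -0.1904. V = [p*·0.0000 + (1−p*)·5.0000]/1.02 = 1.2255. B = V − Δ·S = 32.4755.
(2,2): S=193.2592. Δ = (V_up−V_dn)/(S_up−S_dn) = (0.0000−0.0000)/(204.8548−173.9333) = 0.0000. V = [p*·0.0000 + (1−p*)·0.0000]/1.02 = 0.0000. B = V − Δ·S = 0.0000.
(1,0): S=154.8000. Δ = (V_up−V_dn)/(S_up−S_dn) = (1.2255−4.9020)/(164.0880−139.3200) = -0.1484. V = [p*·1.2255 + (1−p*)·4.9020]/1.02 = 2.1026. B = V − Δ·S = 25.0805.
(1,1): S=182.3200. Δ = (V_up−V_dn)/(S_up−S_dn) = (0.0000−1.2255)/(193.2592−164.0880) = -0.0420. V = [p*·0.0000 + (1−p*)·1.2255]/1.02 = 0.3004. B = V − Δ·S = 7.9597.
(0,0): S=172.0000. Δ = (V_up−V_dn)/(S_up−S_dn) = (0.3004−2.1026)/(182.3200−154.8000) = -0.0655. V = [p*·0.3004 + (1−p*)·2.1026]/1.02 = 0.7362. B = V − Δ·S = 11.9999.
Root portfolio cost Δ·172+B reproduces V0=0.7362.

(0,0): Delta=-0.0655 Bond=11.9999
(1,0): Delta=-0.1484 Bond=25.0805
(1,1): Delta=-0.0420 Bond=7.9597
(2,0): Delta=0.0000 Bond=4.9020
(2,1): Delta=-0.1904 Bond=32.4755
(2,2): Delta=0.0000 Bond=0.0000
V0=0.7362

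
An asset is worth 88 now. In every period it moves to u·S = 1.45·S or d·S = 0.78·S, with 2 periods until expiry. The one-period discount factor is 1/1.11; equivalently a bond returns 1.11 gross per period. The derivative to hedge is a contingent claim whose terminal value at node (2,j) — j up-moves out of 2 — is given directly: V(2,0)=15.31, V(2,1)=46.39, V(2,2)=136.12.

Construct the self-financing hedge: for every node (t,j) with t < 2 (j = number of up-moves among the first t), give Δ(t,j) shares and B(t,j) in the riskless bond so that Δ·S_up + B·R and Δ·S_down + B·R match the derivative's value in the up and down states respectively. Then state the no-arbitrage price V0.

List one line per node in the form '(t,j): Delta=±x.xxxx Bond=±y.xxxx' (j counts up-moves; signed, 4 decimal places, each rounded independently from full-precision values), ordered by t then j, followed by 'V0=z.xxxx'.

(0,0): Delta=0.9163 Bond=-31.8112
(1,0): Delta=0.6758 Bond=-18.8042
(1,1): Delta=1.0496 Bond=-52.3169
V0=48.8225

The replicating-portfolio and risk-neutral prices coincide; use p* = (1.11−0.78)/(1.45−0.78) = 0.4925 for the latter.
At expiry t=2: V(2,0)=15.3100, V(2,1)=46.3900, V(2,2)=136.1200
Node (1,0) S=68.6400: V=(p*·46.3900+(1−p*)·15.3100)/1.11=27.5838; Δ=(46.3900−15.3100)/(99.5280−53.5392)=0.6758; B=V−Δ·S=-18.8042
Node (1,1) S=127.6000: V=(p*·136.1200+(1−p*)·46.3900)/1.11=81.6084; Δ=(136.1200−46.3900)/(185.0200−99.5280)=1.0496; B=V−Δ·S=-52.3169
Node (0,0) S=88.0000: V=(p*·81.6084+(1−p*)·27.5838)/1.11=48.8225; Δ=(81.6084−27.5838)/(127.6000−68.6400)=0.9163; B=V−Δ·S=-31.8112
The time-0 hedge costs 48.8225, which is the no-arbitrage price.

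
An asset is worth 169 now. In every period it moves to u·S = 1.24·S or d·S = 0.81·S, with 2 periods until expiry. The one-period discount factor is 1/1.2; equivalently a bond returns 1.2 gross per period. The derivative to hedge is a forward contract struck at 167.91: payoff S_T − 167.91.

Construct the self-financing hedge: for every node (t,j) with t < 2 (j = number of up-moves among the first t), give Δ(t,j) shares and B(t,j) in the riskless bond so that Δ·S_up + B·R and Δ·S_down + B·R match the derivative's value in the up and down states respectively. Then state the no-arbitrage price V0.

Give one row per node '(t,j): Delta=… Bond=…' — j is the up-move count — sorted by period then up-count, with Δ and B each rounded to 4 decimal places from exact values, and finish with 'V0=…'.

(0,0): Delta=1.0000 Bond=-116.6042
(1,0): Delta=1.0000 Bond=-139.9250
(1,1): Delta=1.0000 Bond=-139.9250
V0=52.3958

The replicating-portfolio and risk-neutral prices coincide; use p* = (1.2−0.81)/(1.24−0.81) = 0.9070 for the latter.
Payoff layer (t=2): V(2,0)=-57.0291, V(2,1)=1.8336, V(2,2)=91.9444
Node (1,0) S=136.8900: V=(p*·1.8336+(1−p*)·-57.0291)/1.2=-3.0350; Δ=(1.8336−-57.0291)/(169.7436−110.8809)=1.0000; B=V−Δ·S=-139.9250
Node (1,1) S=209.5600: V=(p*·91.9444+(1−p*)·1.8336)/1.2=69.6350; Δ=(91.9444−1.8336)/(259.8544−169.7436)=1.0000; B=V−Δ·S=-139.9250
Node (0,0) S=169.0000: V=(p*·69.6350+(1−p*)·-3.0350)/1.2=52.3958; Δ=(69.6350−-3.0350)/(209.5600−136.8900)=1.0000; B=V−Δ·S=-116.6042
Each (Δ,B) replicates both successor values, so the strategy is self-financing and V0 is arbitrage-free.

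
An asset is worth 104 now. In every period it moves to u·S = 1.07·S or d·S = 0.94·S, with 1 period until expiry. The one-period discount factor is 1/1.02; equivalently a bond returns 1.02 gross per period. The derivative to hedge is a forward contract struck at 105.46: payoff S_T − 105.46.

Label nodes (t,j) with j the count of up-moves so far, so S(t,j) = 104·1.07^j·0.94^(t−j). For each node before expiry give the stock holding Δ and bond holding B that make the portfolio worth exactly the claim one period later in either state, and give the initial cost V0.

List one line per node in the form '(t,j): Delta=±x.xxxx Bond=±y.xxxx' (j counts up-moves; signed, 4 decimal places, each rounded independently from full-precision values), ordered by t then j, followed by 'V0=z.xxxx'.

The replicating-portfolio and risk-neutral prices coincide; use p* = (1.02−0.94)/(1.07−0.94) = 0.6154 for the latter.
Payoff layer (t=1): V(1,0)=-7.7000, V(1,1)=5.8200
  t=0,j=0: stock 104.0000 → up 111.2800 (V=5.8200), down 97.7600 (V=-7.7000). Price 0.6078; hedge Δ=1.0000, bond B=-103.3922.
The time-0 hedge costs 0.6078, which is the no-arbitrage price.

(0,0): Delta=1.0000 Bond=-103.3922
V0=0.6078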